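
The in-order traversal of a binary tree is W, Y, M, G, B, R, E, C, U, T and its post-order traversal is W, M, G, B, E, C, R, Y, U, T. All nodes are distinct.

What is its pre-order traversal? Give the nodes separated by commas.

The last element of post-order is the root; it splits in-order into left and right subtrees.
Root T: left subtree has 9 nodes {W, Y, M, G, B, R, E, C, U}, right has 0 { }.
  Root U: left subtree has 8 nodes {W, Y, M, G, B, R, E, C}, right has 0 { }.
    Root Y: left subtree has 1 node {W}, right has 6 {M, G, B, R, E, C}.
      Root R: left subtree has 3 nodes {M, G, B}, right has 2 {E, C}.
        Root B: left subtree has 2 nodes {M, G}, right has 0 { }.
          Root G: left subtree has 1 node {M}, right has 0 { }.
        Root C: left subtree has 1 node {E}, right has 0 { }.

T, U, Y, W, R, B, G, M, C, E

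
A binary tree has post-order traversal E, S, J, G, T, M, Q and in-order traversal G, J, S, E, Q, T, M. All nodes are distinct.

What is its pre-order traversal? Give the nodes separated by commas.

The last element of post-order is the root; it splits in-order into left and right subtrees.
Root Q: left subtree has 4 nodes {G, J, S, E}, right has 2 {T, M}.
  Root G: left subtree has 0 nodes { }, right has 3 {J, S, E}.
    Root J: left subtree has 0 nodes { }, right has 2 {S, E}.
      Root S: left subtree has 0 nodes { }, right has 1 {E}.
  Root M: left subtree has 1 node {T}, right has 0 { }.

Q, G, J, S, E, M, T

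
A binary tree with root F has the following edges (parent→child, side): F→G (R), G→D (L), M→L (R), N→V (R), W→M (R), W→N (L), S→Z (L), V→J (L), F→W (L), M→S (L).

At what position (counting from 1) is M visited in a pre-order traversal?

Pre-order visits the node, then its left subtree, then its right subtree.
Visit F.
At F: go left to W.
  Visit W.
  At W: go left to N.
    Visit N.
    At N: no left child.
    At N: go right to V.
      Visit V.
      At V: go left to J.
        J is a leaf — visit J.
      At V: no right child.
  At W: go right to M.
    Visit M.
    At M: go left to S.
      Visit S.
      At S: go left to Z.
        Z is a leaf — visit Z.
      At S: no right child.
    At M: go right to L.
      L is a leaf — visit L.
At F: go right to G.
  Visit G.
  At G: go left to D.
    D is a leaf — visit D.
  At G: no right child.
Full pre-order sequence: F, W, N, V, J, M, S, Z, L, G, D.

6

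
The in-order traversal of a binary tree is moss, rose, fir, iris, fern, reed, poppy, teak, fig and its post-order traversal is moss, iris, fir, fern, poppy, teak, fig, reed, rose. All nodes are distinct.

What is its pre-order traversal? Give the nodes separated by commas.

The last element of post-order is the root; it splits in-order into left and right subtrees.
Root rose: left subtree has 1 node {moss}, right has 7 {fir, iris, fern, reed, poppy, teak, fig}.
  Root reed: left subtree has 3 nodes {fir, iris, fern}, right has 3 {poppy, teak, fig}.
    Root fern: left subtree has 2 nodes {fir, iris}, right has 0 { }.
      Root fir: left subtree has 0 nodes { }, right has 1 {iris}.
    Root fig: left subtree has 2 nodes {poppy, teak}, right has 0 { }.
      Root teak: left subtree has 1 node {poppy}, right has 0 { }.

rose, moss, reed, fern, fir, iris, fig, teak, poppy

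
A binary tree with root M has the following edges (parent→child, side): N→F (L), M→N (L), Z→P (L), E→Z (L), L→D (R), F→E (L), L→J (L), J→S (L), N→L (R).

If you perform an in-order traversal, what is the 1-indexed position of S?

6

In-order visits the left subtree, then the node, then the right subtree.
At M: go left to N.
  At N: go left to F.
    At F: go left to E.
      At E: go left to Z.
        At Z: go left to P.
          P is a leaf — visit P.
        Visit Z.
        At Z: no right child.
      Visit E.
      At E: no right child.
    Visit F.
    At F: no right child.
  Visit N.
  At N: go right to L.
    At L: go left to J.
      At J: go left to S.
        S is a leaf — visit S.
      Visit J.
      At J: no right child.
    Visit L.
    At L: go right to D.
      D is a leaf — visit D.
Visit M.
At M: no right child.
Full in-order sequence: P, Z, E, F, N, S, J, L, D, M.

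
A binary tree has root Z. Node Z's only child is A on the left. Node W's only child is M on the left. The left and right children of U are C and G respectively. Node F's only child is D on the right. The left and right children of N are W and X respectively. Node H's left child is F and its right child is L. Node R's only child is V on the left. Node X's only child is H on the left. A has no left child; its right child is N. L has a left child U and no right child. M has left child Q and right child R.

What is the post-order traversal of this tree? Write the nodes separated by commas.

Post-order visits the left subtree, then the right subtree, then the node.
At Z: go left to A.
  At A: no left child.
  At A: go right to N.
    At N: go left to W.
      At W: go left to M.
        At M: go left to Q.
          Q is a leaf — visit Q.
        At M: go right to R.
          At R: go left to V.
            V is a leaf — visit V.
          At R: no right child.
          Visit R.
        Visit M.
      At W: no right child.
      Visit W.
    At N: go right to X.
      At X: go left to H.
        At H: go left to F.
          At F: no left child.
          At F: go right to D.
            D is a leaf — visit D.
          Visit F.
        At H: go right to L.
          At L: go left to U.
            At U: go left to C.
              C is a leaf — visit C.
            At U: go right to G.
              G is a leaf — visit G.
            Visit U.
          At L: no right child.
          Visit L.
        Visit H.
      At X: no right child.
      Visit X.
    Visit N.
  Visit A.
At Z: no right child.
Visit Z.

Q, V, R, M, W, D, F, C, G, U, L, H, X, N, A, Z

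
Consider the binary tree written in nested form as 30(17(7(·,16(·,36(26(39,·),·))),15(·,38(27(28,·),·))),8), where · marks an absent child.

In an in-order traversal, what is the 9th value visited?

In-order visits the left subtree, then the node, then the right subtree.
At 30: go left to 17.
  At 17: go left to 7.
    At 7: no left child.
    Visit 7.
    At 7: go right to 16.
      At 16: no left child.
      Visit 16.
      At 16: go right to 36.
        At 36: go left to 26.
          At 26: go left to 39.
            39 is a leaf — visit 39.
          Visit 26.
          At 26: no right child.
        Visit 36.
        At 36: no right child.
  Visit 17.
  At 17: go right to 15.
    At 15: no left child.
    Visit 15.
    At 15: go right to 38.
      At 38: go left to 27.
        At 27: go left to 28.
          28 is a leaf — visit 28.
        Visit 27.
        At 27: no right child.
      Visit 38.
      At 38: no right child.
Visit 30.
At 30: go right to 8.
  8 is a leaf — visit 8.
Full in-order sequence: 7, 16, 39, 26, 36, 17, 15, 28, 27, 38, 30, 8.

27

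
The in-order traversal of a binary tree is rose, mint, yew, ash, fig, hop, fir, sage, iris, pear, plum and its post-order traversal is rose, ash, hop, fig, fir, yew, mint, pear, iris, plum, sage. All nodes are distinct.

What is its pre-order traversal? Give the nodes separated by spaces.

sage mint rose yew fir fig ash hop plum iris pear

The last element of post-order is the root; it splits in-order into left and right subtrees.
Root sage: left subtree has 7 nodes {rose, mint, yew, ash, fig, hop, fir}, right has 3 {iris, pear, plum}.
  Root mint: left subtree has 1 node {rose}, right has 5 {yew, ash, fig, hop, fir}.
    Root yew: left subtree has 0 nodes { }, right has 4 {ash, fig, hop, fir}.
      Root fir: left subtree has 3 nodes {ash, fig, hop}, right has 0 { }.
        Root fig: left subtree has 1 node {ash}, right has 1 {hop}.
  Root plum: left subtree has 2 nodes {iris, pear}, right has 0 { }.
    Root iris: left subtree has 0 nodes { }, right has 1 {pear}.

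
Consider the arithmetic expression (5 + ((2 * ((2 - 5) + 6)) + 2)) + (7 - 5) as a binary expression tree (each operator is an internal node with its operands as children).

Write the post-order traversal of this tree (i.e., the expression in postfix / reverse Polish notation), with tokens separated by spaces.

5 2 2 5 - 6 + * 2 + + 7 5 - +

Post-order on an expression tree gives postfix notation: for each operator, emit left operand, right operand, then the operator.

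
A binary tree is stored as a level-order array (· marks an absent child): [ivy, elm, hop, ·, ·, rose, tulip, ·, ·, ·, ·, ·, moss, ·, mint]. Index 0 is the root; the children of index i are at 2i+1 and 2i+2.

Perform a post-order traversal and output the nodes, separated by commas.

Post-order visits the left subtree, then the right subtree, then the node.
At ivy: go left to elm.
  elm is a leaf — visit elm.
At ivy: go right to hop.
  At hop: go left to rose.
    At rose: no left child.
    At rose: go right to moss.
      moss is a leaf — visit moss.
    Visit rose.
  At hop: go right to tulip.
    At tulip: no left child.
    At tulip: go right to mint.
      mint is a leaf — visit mint.
    Visit tulip.
  Visit hop.
Visit ivy.

elm, moss, rose, mint, tulip, hop, ivy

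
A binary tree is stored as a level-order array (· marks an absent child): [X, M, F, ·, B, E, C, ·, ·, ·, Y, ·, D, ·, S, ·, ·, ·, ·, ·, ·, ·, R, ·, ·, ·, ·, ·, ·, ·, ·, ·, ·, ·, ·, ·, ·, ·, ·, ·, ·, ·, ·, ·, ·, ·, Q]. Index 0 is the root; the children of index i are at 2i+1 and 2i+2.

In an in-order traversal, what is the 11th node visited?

S

In-order visits the left subtree, then the node, then the right subtree.
At X: go left to M.
  At M: no left child.
  Visit M.
  At M: go right to B.
    At B: no left child.
    Visit B.
    At B: go right to Y.
      At Y: no left child.
      Visit Y.
      At Y: go right to R.
        At R: no left child.
        Visit R.
        At R: go right to Q.
          Q is a leaf — visit Q.
Visit X.
At X: go right to F.
  At F: go left to E.
    At E: no left child.
    Visit E.
    At E: go right to D.
      D is a leaf — visit D.
  Visit F.
  At F: go right to C.
    At C: no left child.
    Visit C.
    At C: go right to S.
      S is a leaf — visit S.
Full in-order sequence: M, B, Y, R, Q, X, E, D, F, C, S.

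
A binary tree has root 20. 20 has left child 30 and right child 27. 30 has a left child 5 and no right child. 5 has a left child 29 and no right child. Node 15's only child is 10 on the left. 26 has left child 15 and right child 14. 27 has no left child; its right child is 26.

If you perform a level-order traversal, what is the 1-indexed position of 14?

Level-order visits nodes level by level from the root, left to right within each level.
Level 0: 20
Level 1: 30, 27
Level 2: 5, 26
Level 3: 29, 15, 14
Level 4: 10
Full level-order sequence: 20, 30, 27, 5, 26, 29, 15, 14, 10.

8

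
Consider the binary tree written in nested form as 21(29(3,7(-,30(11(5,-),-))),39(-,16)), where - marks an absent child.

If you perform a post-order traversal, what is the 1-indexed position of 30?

4

Post-order visits the left subtree, then the right subtree, then the node.
At 21: go left to 29.
  At 29: go left to 3.
    3 is a leaf — visit 3.
  At 29: go right to 7.
    At 7: no left child.
    At 7: go right to 30.
      At 30: go left to 11.
        At 11: go left to 5.
          5 is a leaf — visit 5.
        At 11: no right child.
        Visit 11.
      At 30: no right child.
      Visit 30.
    Visit 7.
  Visit 29.
At 21: go right to 39.
  At 39: no left child.
  At 39: go right to 16.
    16 is a leaf — visit 16.
  Visit 39.
Visit 21.
Full post-order sequence: 3, 5, 11, 30, 7, 29, 16, 39, 21.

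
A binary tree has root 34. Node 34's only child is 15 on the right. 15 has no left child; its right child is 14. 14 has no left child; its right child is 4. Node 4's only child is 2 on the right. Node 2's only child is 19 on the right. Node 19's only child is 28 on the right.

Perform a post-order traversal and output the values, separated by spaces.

28 19 2 4 14 15 34

Post-order visits the left subtree, then the right subtree, then the node.
At 34: no left child.
At 34: go right to 15.
  At 15: no left child.
  At 15: go right to 14.
    At 14: no left child.
    At 14: go right to 4.
      At 4: no left child.
      At 4: go right to 2.
        At 2: no left child.
        At 2: go right to 19.
          At 19: no left child.
          At 19: go right to 28.
            28 is a leaf — visit 28.
          Visit 19.
        Visit 2.
      Visit 4.
    Visit 14.
  Visit 15.
Visit 34.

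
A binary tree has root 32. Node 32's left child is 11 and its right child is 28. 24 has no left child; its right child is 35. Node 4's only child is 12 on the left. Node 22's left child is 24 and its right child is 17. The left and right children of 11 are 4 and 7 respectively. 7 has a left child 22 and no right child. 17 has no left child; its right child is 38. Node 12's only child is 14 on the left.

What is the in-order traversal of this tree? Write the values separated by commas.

14, 12, 4, 11, 24, 35, 22, 17, 38, 7, 32, 28

In-order visits the left subtree, then the node, then the right subtree.
At 32: go left to 11.
  At 11: go left to 4.
    At 4: go left to 12.
      At 12: go left to 14.
        14 is a leaf — visit 14.
      Visit 12.
      At 12: no right child.
    Visit 4.
    At 4: no right child.
  Visit 11.
  At 11: go right to 7.
    At 7: go left to 22.
      At 22: go left to 24.
        At 24: no left child.
        Visit 24.
        At 24: go right to 35.
          35 is a leaf — visit 35.
      Visit 22.
      At 22: go right to 17.
        At 17: no left child.
        Visit 17.
        At 17: go right to 38.
          38 is a leaf — visit 38.
    Visit 7.
    At 7: no right child.
Visit 32.
At 32: go right to 28.
  28 is a leaf — visit 28.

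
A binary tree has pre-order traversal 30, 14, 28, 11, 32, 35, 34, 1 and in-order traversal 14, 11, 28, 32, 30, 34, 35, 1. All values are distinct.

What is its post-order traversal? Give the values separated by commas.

The first element of pre-order is the root; it splits in-order into left and right subtrees.
Root 30: left subtree has 4 nodes {14, 11, 28, 32}, right has 3 {34, 35, 1}.
  Root 14: left subtree has 0 nodes { }, right has 3 {11, 28, 32}.
    Root 28: left subtree has 1 node {11}, right has 1 {32}.
  Root 35: left subtree has 1 node {34}, right has 1 {1}.

11, 32, 28, 14, 34, 1, 35, 30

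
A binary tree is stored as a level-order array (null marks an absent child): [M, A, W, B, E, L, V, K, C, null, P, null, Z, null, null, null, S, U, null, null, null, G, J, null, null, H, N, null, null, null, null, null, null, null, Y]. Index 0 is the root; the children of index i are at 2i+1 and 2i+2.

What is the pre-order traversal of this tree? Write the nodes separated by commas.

Pre-order visits the node, then its left subtree, then its right subtree.
Visit M.
At M: go left to A.
  Visit A.
  At A: go left to B.
    Visit B.
    At B: go left to K.
      Visit K.
      At K: no left child.
      At K: go right to S.
        Visit S.
        At S: no left child.
        At S: go right to Y.
          Y is a leaf — visit Y.
    At B: go right to C.
      Visit C.
      At C: go left to U.
        U is a leaf — visit U.
      At C: no right child.
  At A: go right to E.
    Visit E.
    At E: no left child.
    At E: go right to P.
      Visit P.
      At P: go left to G.
        G is a leaf — visit G.
      At P: go right to J.
        J is a leaf — visit J.
At M: go right to W.
  Visit W.
  At W: go left to L.
    Visit L.
    At L: no left child.
    At L: go right to Z.
      Visit Z.
      At Z: go left to H.
        H is a leaf — visit H.
      At Z: go right to N.
        N is a leaf — visit N.
  At W: go right to V.
    V is a leaf — visit V.

M, A, B, K, S, Y, C, U, E, P, G, J, W, L, Z, H, N, V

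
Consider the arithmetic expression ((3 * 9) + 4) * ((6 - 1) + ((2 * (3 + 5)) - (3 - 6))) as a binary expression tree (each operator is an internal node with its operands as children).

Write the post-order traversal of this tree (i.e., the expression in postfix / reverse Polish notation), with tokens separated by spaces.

3 9 * 4 + 6 1 - 2 3 5 + * 3 6 - - + *

Post-order on an expression tree gives postfix notation: for each operator, emit left operand, right operand, then the operator.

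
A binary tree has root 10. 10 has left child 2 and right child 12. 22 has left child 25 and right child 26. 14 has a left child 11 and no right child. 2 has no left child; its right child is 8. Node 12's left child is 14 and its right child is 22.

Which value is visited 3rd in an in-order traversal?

10

In-order visits the left subtree, then the node, then the right subtree.
At 10: go left to 2.
  At 2: no left child.
  Visit 2.
  At 2: go right to 8.
    8 is a leaf — visit 8.
Visit 10.
At 10: go right to 12.
  At 12: go left to 14.
    At 14: go left to 11.
      11 is a leaf — visit 11.
    Visit 14.
    At 14: no right child.
  Visit 12.
  At 12: go right to 22.
    At 22: go left to 25.
      25 is a leaf — visit 25.
    Visit 22.
    At 22: go right to 26.
      26 is a leaf — visit 26.
Full in-order sequence: 2, 8, 10, 11, 14, 12, 25, 22, 26.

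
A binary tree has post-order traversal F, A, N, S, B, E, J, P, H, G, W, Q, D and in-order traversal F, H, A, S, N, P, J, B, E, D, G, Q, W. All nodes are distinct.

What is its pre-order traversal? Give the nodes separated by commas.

D, H, F, P, S, A, N, J, E, B, Q, G, W

The last element of post-order is the root; it splits in-order into left and right subtrees.
Root D: left subtree has 9 nodes {F, H, A, S, N, P, J, B, E}, right has 3 {G, Q, W}.
  Root H: left subtree has 1 node {F}, right has 7 {A, S, N, P, J, B, E}.
    Root P: left subtree has 3 nodes {A, S, N}, right has 3 {J, B, E}.
      Root S: left subtree has 1 node {A}, right has 1 {N}.
      Root J: left subtree has 0 nodes { }, right has 2 {B, E}.
        Root E: left subtree has 1 node {B}, right has 0 { }.
  Root Q: left subtree has 1 node {G}, right has 1 {W}.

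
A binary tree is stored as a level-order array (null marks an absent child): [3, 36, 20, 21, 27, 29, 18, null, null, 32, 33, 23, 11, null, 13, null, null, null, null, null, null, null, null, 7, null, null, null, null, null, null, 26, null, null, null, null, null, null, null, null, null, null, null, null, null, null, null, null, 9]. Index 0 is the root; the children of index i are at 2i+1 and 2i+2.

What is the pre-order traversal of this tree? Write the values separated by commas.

3, 36, 21, 27, 32, 33, 20, 29, 23, 7, 9, 11, 18, 13, 26

Pre-order visits the node, then its left subtree, then its right subtree.
Visit 3.
At 3: go left to 36.
  Visit 36.
  At 36: go left to 21.
    21 is a leaf — visit 21.
  At 36: go right to 27.
    Visit 27.
    At 27: go left to 32.
      32 is a leaf — visit 32.
    At 27: go right to 33.
      33 is a leaf — visit 33.
At 3: go right to 20.
  Visit 20.
  At 20: go left to 29.
    Visit 29.
    At 29: go left to 23.
      Visit 23.
      At 23: go left to 7.
        Visit 7.
        At 7: go left to 9.
          9 is a leaf — visit 9.
        At 7: no right child.
      At 23: no right child.
    At 29: go right to 11.
      11 is a leaf — visit 11.
  At 20: go right to 18.
    Visit 18.
    At 18: no left child.
    At 18: go right to 13.
      Visit 13.
      At 13: no left child.
      At 13: go right to 26.
        26 is a leaf — visit 26.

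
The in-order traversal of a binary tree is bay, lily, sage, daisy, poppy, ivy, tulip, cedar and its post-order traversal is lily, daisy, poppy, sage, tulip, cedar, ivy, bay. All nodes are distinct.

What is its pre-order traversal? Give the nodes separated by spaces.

The last element of post-order is the root; it splits in-order into left and right subtrees.
Root bay: left subtree has 0 nodes { }, right has 7 {lily, sage, daisy, poppy, ivy, tulip, cedar}.
  Root ivy: left subtree has 4 nodes {lily, sage, daisy, poppy}, right has 2 {tulip, cedar}.
    Root sage: left subtree has 1 node {lily}, right has 2 {daisy, poppy}.
      Root poppy: left subtree has 1 node {daisy}, right has 0 { }.
    Root cedar: left subtree has 1 node {tulip}, right has 0 { }.

bay ivy sage lily poppy daisy cedar tulip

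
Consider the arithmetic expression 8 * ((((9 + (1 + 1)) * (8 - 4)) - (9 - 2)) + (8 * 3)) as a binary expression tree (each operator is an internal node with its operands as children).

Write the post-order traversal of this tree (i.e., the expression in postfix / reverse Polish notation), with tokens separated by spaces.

Post-order on an expression tree gives postfix notation: for each operator, emit left operand, right operand, then the operator.

8 9 1 1 + + 8 4 - * 9 2 - - 8 3 * + *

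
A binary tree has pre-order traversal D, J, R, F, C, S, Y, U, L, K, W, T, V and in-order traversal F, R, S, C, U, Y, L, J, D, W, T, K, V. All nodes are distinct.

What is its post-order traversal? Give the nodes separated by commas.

The first element of pre-order is the root; it splits in-order into left and right subtrees.
Root D: left subtree has 8 nodes {F, R, S, C, U, Y, L, J}, right has 4 {W, T, K, V}.
  Root J: left subtree has 7 nodes {F, R, S, C, U, Y, L}, right has 0 { }.
    Root R: left subtree has 1 node {F}, right has 5 {S, C, U, Y, L}.
      Root C: left subtree has 1 node {S}, right has 3 {U, Y, L}.
        Root Y: left subtree has 1 node {U}, right has 1 {L}.
  Root K: left subtree has 2 nodes {W, T}, right has 1 {V}.
    Root W: left subtree has 0 nodes { }, right has 1 {T}.

F, S, U, L, Y, C, R, J, T, W, V, K, D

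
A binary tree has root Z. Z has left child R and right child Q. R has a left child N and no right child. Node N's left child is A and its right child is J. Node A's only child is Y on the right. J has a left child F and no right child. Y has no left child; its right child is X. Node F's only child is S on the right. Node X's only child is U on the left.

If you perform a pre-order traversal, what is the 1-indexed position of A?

4

Pre-order visits the node, then its left subtree, then its right subtree.
Visit Z.
At Z: go left to R.
  Visit R.
  At R: go left to N.
    Visit N.
    At N: go left to A.
      Visit A.
      At A: no left child.
      At A: go right to Y.
        Visit Y.
        At Y: no left child.
        At Y: go right to X.
          Visit X.
          At X: go left to U.
            U is a leaf — visit U.
          At X: no right child.
    At N: go right to J.
      Visit J.
      At J: go left to F.
        Visit F.
        At F: no left child.
        At F: go right to S.
          S is a leaf — visit S.
      At J: no right child.
  At R: no right child.
At Z: go right to Q.
  Q is a leaf — visit Q.
Full pre-order sequence: Z, R, N, A, Y, X, U, J, F, S, Q.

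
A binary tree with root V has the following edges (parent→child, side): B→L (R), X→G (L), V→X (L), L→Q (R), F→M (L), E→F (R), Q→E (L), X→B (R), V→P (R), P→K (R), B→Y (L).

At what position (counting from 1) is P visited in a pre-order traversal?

Pre-order visits the node, then its left subtree, then its right subtree.
Visit V.
At V: go left to X.
  Visit X.
  At X: go left to G.
    G is a leaf — visit G.
  At X: go right to B.
    Visit B.
    At B: go left to Y.
      Y is a leaf — visit Y.
    At B: go right to L.
      Visit L.
      At L: no left child.
      At L: go right to Q.
        Visit Q.
        At Q: go left to E.
          Visit E.
          At E: no left child.
          At E: go right to F.
            Visit F.
            At F: go left to M.
              M is a leaf — visit M.
            At F: no right child.
        At Q: no right child.
At V: go right to P.
  Visit P.
  At P: no left child.
  At P: go right to K.
    K is a leaf — visit K.
Full pre-order sequence: V, X, G, B, Y, L, Q, E, F, M, P, K.

11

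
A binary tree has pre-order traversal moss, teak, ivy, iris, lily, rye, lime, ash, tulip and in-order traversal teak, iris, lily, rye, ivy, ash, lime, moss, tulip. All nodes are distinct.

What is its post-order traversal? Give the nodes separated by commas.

rye, lily, iris, ash, lime, ivy, teak, tulip, moss

The first element of pre-order is the root; it splits in-order into left and right subtrees.
Root moss: left subtree has 7 nodes {teak, iris, lily, rye, ivy, ash, lime}, right has 1 {tulip}.
  Root teak: left subtree has 0 nodes { }, right has 6 {iris, lily, rye, ivy, ash, lime}.
    Root ivy: left subtree has 3 nodes {iris, lily, rye}, right has 2 {ash, lime}.
      Root iris: left subtree has 0 nodes { }, right has 2 {lily, rye}.
        Root lily: left subtree has 0 nodes { }, right has 1 {rye}.
      Root lime: left subtree has 1 node {ash}, right has 0 { }.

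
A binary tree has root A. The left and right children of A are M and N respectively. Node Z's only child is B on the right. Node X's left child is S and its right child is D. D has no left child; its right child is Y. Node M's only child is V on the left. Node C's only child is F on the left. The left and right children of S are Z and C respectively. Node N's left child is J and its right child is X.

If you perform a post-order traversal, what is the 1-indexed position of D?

Post-order visits the left subtree, then the right subtree, then the node.
At A: go left to M.
  At M: go left to V.
    V is a leaf — visit V.
  At M: no right child.
  Visit M.
At A: go right to N.
  At N: go left to J.
    J is a leaf — visit J.
  At N: go right to X.
    At X: go left to S.
      At S: go left to Z.
        At Z: no left child.
        At Z: go right to B.
          B is a leaf — visit B.
        Visit Z.
      At S: go right to C.
        At C: go left to F.
          F is a leaf — visit F.
        At C: no right child.
        Visit C.
      Visit S.
    At X: go right to D.
      At D: no left child.
      At D: go right to Y.
        Y is a leaf — visit Y.
      Visit D.
    Visit X.
  Visit N.
Visit A.
Full post-order sequence: V, M, J, B, Z, F, C, S, Y, D, X, N, A.

10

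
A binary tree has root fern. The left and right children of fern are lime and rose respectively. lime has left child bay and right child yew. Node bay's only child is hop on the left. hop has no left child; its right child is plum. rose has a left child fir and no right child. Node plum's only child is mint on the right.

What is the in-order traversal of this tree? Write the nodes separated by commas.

hop, plum, mint, bay, lime, yew, fern, fir, rose

In-order visits the left subtree, then the node, then the right subtree.
At fern: go left to lime.
  At lime: go left to bay.
    At bay: go left to hop.
      At hop: no left child.
      Visit hop.
      At hop: go right to plum.
        At plum: no left child.
        Visit plum.
        At plum: go right to mint.
          mint is a leaf — visit mint.
    Visit bay.
    At bay: no right child.
  Visit lime.
  At lime: go right to yew.
    yew is a leaf — visit yew.
Visit fern.
At fern: go right to rose.
  At rose: go left to fir.
    fir is a leaf — visit fir.
  Visit rose.
  At rose: no right child.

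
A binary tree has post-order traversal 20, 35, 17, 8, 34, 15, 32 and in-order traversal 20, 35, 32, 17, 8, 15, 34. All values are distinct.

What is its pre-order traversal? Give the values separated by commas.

32, 35, 20, 15, 8, 17, 34

The last element of post-order is the root; it splits in-order into left and right subtrees.
Root 32: left subtree has 2 nodes {20, 35}, right has 4 {17, 8, 15, 34}.
  Root 35: left subtree has 1 node {20}, right has 0 { }.
  Root 15: left subtree has 2 nodes {17, 8}, right has 1 {34}.
    Root 8: left subtree has 1 node {17}, right has 0 { }.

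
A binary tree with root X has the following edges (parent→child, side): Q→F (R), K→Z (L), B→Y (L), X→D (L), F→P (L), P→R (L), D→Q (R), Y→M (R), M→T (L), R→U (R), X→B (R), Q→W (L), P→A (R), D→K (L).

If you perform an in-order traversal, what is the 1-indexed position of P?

8

In-order visits the left subtree, then the node, then the right subtree.
At X: go left to D.
  At D: go left to K.
    At K: go left to Z.
      Z is a leaf — visit Z.
    Visit K.
    At K: no right child.
  Visit D.
  At D: go right to Q.
    At Q: go left to W.
      W is a leaf — visit W.
    Visit Q.
    At Q: go right to F.
      At F: go left to P.
        At P: go left to R.
          At R: no left child.
          Visit R.
          At R: go right to U.
            U is a leaf — visit U.
        Visit P.
        At P: go right to A.
          A is a leaf — visit A.
      Visit F.
      At F: no right child.
Visit X.
At X: go right to B.
  At B: go left to Y.
    At Y: no left child.
    Visit Y.
    At Y: go right to M.
      At M: go left to T.
        T is a leaf — visit T.
      Visit M.
      At M: no right child.
  Visit B.
  At B: no right child.
Full in-order sequence: Z, K, D, W, Q, R, U, P, A, F, X, Y, T, M, B.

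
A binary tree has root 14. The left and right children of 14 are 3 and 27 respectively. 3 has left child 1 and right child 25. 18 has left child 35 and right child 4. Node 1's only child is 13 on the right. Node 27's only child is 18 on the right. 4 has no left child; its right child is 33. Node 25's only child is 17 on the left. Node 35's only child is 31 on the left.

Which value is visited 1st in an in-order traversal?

1

In-order visits the left subtree, then the node, then the right subtree.
At 14: go left to 3.
  At 3: go left to 1.
    At 1: no left child.
    Visit 1.
    At 1: go right to 13.
      13 is a leaf — visit 13.
  Visit 3.
  At 3: go right to 25.
    At 25: go left to 17.
      17 is a leaf — visit 17.
    Visit 25.
    At 25: no right child.
Visit 14.
At 14: go right to 27.
  At 27: no left child.
  Visit 27.
  At 27: go right to 18.
    At 18: go left to 35.
      At 35: go left to 31.
        31 is a leaf — visit 31.
      Visit 35.
      At 35: no right child.
    Visit 18.
    At 18: go right to 4.
      At 4: no left child.
      Visit 4.
      At 4: go right to 33.
        33 is a leaf — visit 33.
Full in-order sequence: 1, 13, 3, 17, 25, 14, 27, 31, 35, 18, 4, 33.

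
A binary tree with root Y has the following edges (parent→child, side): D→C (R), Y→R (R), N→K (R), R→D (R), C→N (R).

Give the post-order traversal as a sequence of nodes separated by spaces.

Post-order visits the left subtree, then the right subtree, then the node.
At Y: no left child.
At Y: go right to R.
  At R: no left child.
  At R: go right to D.
    At D: no left child.
    At D: go right to C.
      At C: no left child.
      At C: go right to N.
        At N: no left child.
        At N: go right to K.
          K is a leaf — visit K.
        Visit N.
      Visit C.
    Visit D.
  Visit R.
Visit Y.

K N C D R Y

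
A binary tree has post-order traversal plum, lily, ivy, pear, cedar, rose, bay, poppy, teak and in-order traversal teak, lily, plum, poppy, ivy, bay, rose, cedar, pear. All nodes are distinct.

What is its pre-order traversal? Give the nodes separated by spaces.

The last element of post-order is the root; it splits in-order into left and right subtrees.
Root teak: left subtree has 0 nodes { }, right has 8 {lily, plum, poppy, ivy, bay, rose, cedar, pear}.
  Root poppy: left subtree has 2 nodes {lily, plum}, right has 5 {ivy, bay, rose, cedar, pear}.
    Root lily: left subtree has 0 nodes { }, right has 1 {plum}.
    Root bay: left subtree has 1 node {ivy}, right has 3 {rose, cedar, pear}.
      Root rose: left subtree has 0 nodes { }, right has 2 {cedar, pear}.
        Root cedar: left subtree has 0 nodes { }, right has 1 {pear}.

teak poppy lily plum bay ivy rose cedar pear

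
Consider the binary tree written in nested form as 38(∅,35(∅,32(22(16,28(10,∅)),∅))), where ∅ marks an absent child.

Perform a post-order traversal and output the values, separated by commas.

16, 10, 28, 22, 32, 35, 38

Post-order visits the left subtree, then the right subtree, then the node.
At 38: no left child.
At 38: go right to 35.
  At 35: no left child.
  At 35: go right to 32.
    At 32: go left to 22.
      At 22: go left to 16.
        16 is a leaf — visit 16.
      At 22: go right to 28.
        At 28: go left to 10.
          10 is a leaf — visit 10.
        At 28: no right child.
        Visit 28.
      Visit 22.
    At 32: no right child.
    Visit 32.
  Visit 35.
Visit 38.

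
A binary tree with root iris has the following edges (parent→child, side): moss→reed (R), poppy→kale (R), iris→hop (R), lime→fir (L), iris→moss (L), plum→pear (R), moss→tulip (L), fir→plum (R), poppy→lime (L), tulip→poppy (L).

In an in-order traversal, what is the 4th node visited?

In-order visits the left subtree, then the node, then the right subtree.
At iris: go left to moss.
  At moss: go left to tulip.
    At tulip: go left to poppy.
      At poppy: go left to lime.
        At lime: go left to fir.
          At fir: no left child.
          Visit fir.
          At fir: go right to plum.
            At plum: no left child.
            Visit plum.
            At plum: go right to pear.
              pear is a leaf — visit pear.
        Visit lime.
        At lime: no right child.
      Visit poppy.
      At poppy: go right to kale.
        kale is a leaf — visit kale.
    Visit tulip.
    At tulip: no right child.
  Visit moss.
  At moss: go right to reed.
    reed is a leaf — visit reed.
Visit iris.
At iris: go right to hop.
  hop is a leaf — visit hop.
Full in-order sequence: fir, plum, pear, lime, poppy, kale, tulip, moss, reed, iris, hop.

lime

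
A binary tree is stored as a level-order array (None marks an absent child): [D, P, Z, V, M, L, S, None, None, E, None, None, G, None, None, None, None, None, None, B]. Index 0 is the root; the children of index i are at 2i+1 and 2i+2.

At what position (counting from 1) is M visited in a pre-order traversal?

Pre-order visits the node, then its left subtree, then its right subtree.
Visit D.
At D: go left to P.
  Visit P.
  At P: go left to V.
    V is a leaf — visit V.
  At P: go right to M.
    Visit M.
    At M: go left to E.
      Visit E.
      At E: go left to B.
        B is a leaf — visit B.
      At E: no right child.
    At M: no right child.
At D: go right to Z.
  Visit Z.
  At Z: go left to L.
    Visit L.
    At L: no left child.
    At L: go right to G.
      G is a leaf — visit G.
  At Z: go right to S.
    S is a leaf — visit S.
Full pre-order sequence: D, P, V, M, E, B, Z, L, G, S.

4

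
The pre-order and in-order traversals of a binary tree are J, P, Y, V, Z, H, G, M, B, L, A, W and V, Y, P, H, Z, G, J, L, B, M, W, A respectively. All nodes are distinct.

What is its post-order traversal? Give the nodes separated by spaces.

V Y H G Z P L B W A M J

The first element of pre-order is the root; it splits in-order into left and right subtrees.
Root J: left subtree has 6 nodes {V, Y, P, H, Z, G}, right has 5 {L, B, M, W, A}.
  Root P: left subtree has 2 nodes {V, Y}, right has 3 {H, Z, G}.
    Root Y: left subtree has 1 node {V}, right has 0 { }.
    Root Z: left subtree has 1 node {H}, right has 1 {G}.
  Root M: left subtree has 2 nodes {L, B}, right has 2 {W, A}.
    Root B: left subtree has 1 node {L}, right has 0 { }.
    Root A: left subtree has 1 node {W}, right has 0 { }.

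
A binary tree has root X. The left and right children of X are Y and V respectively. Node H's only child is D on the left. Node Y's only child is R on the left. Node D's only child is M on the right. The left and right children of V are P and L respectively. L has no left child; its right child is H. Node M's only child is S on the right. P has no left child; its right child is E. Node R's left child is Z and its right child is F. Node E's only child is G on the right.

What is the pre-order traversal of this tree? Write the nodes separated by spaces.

Pre-order visits the node, then its left subtree, then its right subtree.
Visit X.
At X: go left to Y.
  Visit Y.
  At Y: go left to R.
    Visit R.
    At R: go left to Z.
      Z is a leaf — visit Z.
    At R: go right to F.
      F is a leaf — visit F.
  At Y: no right child.
At X: go right to V.
  Visit V.
  At V: go left to P.
    Visit P.
    At P: no left child.
    At P: go right to E.
      Visit E.
      At E: no left child.
      At E: go right to G.
        G is a leaf — visit G.
  At V: go right to L.
    Visit L.
    At L: no left child.
    At L: go right to H.
      Visit H.
      At H: go left to D.
        Visit D.
        At D: no left child.
        At D: go right to M.
          Visit M.
          At M: no left child.
          At M: go right to S.
            S is a leaf — visit S.
      At H: no right child.

X Y R Z F V P E G L H D M S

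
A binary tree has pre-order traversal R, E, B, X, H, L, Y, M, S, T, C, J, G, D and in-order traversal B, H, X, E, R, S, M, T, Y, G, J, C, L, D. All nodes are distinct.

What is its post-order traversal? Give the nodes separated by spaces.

The first element of pre-order is the root; it splits in-order into left and right subtrees.
Root R: left subtree has 4 nodes {B, H, X, E}, right has 9 {S, M, T, Y, G, J, C, L, D}.
  Root E: left subtree has 3 nodes {B, H, X}, right has 0 { }.
    Root B: left subtree has 0 nodes { }, right has 2 {H, X}.
      Root X: left subtree has 1 node {H}, right has 0 { }.
  Root L: left subtree has 7 nodes {S, M, T, Y, G, J, C}, right has 1 {D}.
    Root Y: left subtree has 3 nodes {S, M, T}, right has 3 {G, J, C}.
      Root M: left subtree has 1 node {S}, right has 1 {T}.
      Root C: left subtree has 2 nodes {G, J}, right has 0 { }.
        Root J: left subtree has 1 node {G}, right has 0 { }.

H X B E S T M G J C Y D L R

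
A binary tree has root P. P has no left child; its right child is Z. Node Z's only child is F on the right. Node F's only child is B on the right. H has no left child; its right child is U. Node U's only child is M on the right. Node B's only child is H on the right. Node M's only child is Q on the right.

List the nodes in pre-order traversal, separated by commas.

Pre-order visits the node, then its left subtree, then its right subtree.
Visit P.
At P: no left child.
At P: go right to Z.
  Visit Z.
  At Z: no left child.
  At Z: go right to F.
    Visit F.
    At F: no left child.
    At F: go right to B.
      Visit B.
      At B: no left child.
      At B: go right to H.
        Visit H.
        At H: no left child.
        At H: go right to U.
          Visit U.
          At U: no left child.
          At U: go right to M.
            Visit M.
            At M: no left child.
            At M: go right to Q.
              Q is a leaf — visit Q.

P, Z, F, B, H, U, M, Q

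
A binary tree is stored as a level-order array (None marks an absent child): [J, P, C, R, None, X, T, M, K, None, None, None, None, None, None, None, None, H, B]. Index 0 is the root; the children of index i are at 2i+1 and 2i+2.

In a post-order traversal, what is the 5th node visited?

Post-order visits the left subtree, then the right subtree, then the node.
At J: go left to P.
  At P: go left to R.
    At R: go left to M.
      M is a leaf — visit M.
    At R: go right to K.
      At K: go left to H.
        H is a leaf — visit H.
      At K: go right to B.
        B is a leaf — visit B.
      Visit K.
    Visit R.
  At P: no right child.
  Visit P.
At J: go right to C.
  At C: go left to X.
    X is a leaf — visit X.
  At C: go right to T.
    T is a leaf — visit T.
  Visit C.
Visit J.
Full post-order sequence: M, H, B, K, R, P, X, T, C, J.

R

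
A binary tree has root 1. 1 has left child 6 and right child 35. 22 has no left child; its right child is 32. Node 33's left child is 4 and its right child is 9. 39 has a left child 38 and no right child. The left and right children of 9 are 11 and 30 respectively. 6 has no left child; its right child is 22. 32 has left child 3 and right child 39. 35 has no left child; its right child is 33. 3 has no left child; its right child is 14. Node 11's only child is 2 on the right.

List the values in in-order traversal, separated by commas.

In-order visits the left subtree, then the node, then the right subtree.
At 1: go left to 6.
  At 6: no left child.
  Visit 6.
  At 6: go right to 22.
    At 22: no left child.
    Visit 22.
    At 22: go right to 32.
      At 32: go left to 3.
        At 3: no left child.
        Visit 3.
        At 3: go right to 14.
          14 is a leaf — visit 14.
      Visit 32.
      At 32: go right to 39.
        At 39: go left to 38.
          38 is a leaf — visit 38.
        Visit 39.
        At 39: no right child.
Visit 1.
At 1: go right to 35.
  At 35: no left child.
  Visit 35.
  At 35: go right to 33.
    At 33: go left to 4.
      4 is a leaf — visit 4.
    Visit 33.
    At 33: go right to 9.
      At 9: go left to 11.
        At 11: no left child.
        Visit 11.
        At 11: go right to 2.
          2 is a leaf — visit 2.
      Visit 9.
      At 9: go right to 30.
        30 is a leaf — visit 30.

6, 22, 3, 14, 32, 38, 39, 1, 35, 4, 33, 11, 2, 9, 30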